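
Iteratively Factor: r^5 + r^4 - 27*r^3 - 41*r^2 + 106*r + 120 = (r + 4)*(r^4 - 3*r^3 - 15*r^2 + 19*r + 30) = (r - 5)*(r + 4)*(r^3 + 2*r^2 - 5*r - 6) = (r - 5)*(r - 2)*(r + 4)*(r^2 + 4*r + 3) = (r - 5)*(r - 2)*(r + 3)*(r + 4)*(r + 1)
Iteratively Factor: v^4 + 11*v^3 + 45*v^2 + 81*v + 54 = (v + 3)*(v^3 + 8*v^2 + 21*v + 18) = (v + 2)*(v + 3)*(v^2 + 6*v + 9) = (v + 2)*(v + 3)^2*(v + 3)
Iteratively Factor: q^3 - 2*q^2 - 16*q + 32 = (q + 4)*(q^2 - 6*q + 8) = (q - 4)*(q + 4)*(q - 2)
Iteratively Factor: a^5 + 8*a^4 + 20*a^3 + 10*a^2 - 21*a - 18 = (a + 1)*(a^4 + 7*a^3 + 13*a^2 - 3*a - 18) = (a - 1)*(a + 1)*(a^3 + 8*a^2 + 21*a + 18) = (a - 1)*(a + 1)*(a + 3)*(a^2 + 5*a + 6) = (a - 1)*(a + 1)*(a + 3)^2*(a + 2)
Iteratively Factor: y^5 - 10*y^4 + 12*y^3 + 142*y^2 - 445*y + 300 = (y - 5)*(y^4 - 5*y^3 - 13*y^2 + 77*y - 60) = (y - 5)^2*(y^3 - 13*y + 12) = (y - 5)^2*(y - 3)*(y^2 + 3*y - 4) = (y - 5)^2*(y - 3)*(y + 4)*(y - 1)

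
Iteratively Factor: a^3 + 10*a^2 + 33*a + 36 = (a + 3)*(a^2 + 7*a + 12) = (a + 3)^2*(a + 4)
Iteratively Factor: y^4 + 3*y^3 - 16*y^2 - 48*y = (y - 4)*(y^3 + 7*y^2 + 12*y) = (y - 4)*(y + 3)*(y^2 + 4*y) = (y - 4)*(y + 3)*(y + 4)*(y)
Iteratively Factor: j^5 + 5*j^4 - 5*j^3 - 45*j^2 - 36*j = (j + 1)*(j^4 + 4*j^3 - 9*j^2 - 36*j) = (j + 1)*(j + 3)*(j^3 + j^2 - 12*j) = (j - 3)*(j + 1)*(j + 3)*(j^2 + 4*j) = j*(j - 3)*(j + 1)*(j + 3)*(j + 4)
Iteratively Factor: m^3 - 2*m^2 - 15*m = (m)*(m^2 - 2*m - 15) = m*(m - 5)*(m + 3)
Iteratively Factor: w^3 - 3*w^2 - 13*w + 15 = (w + 3)*(w^2 - 6*w + 5) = (w - 5)*(w + 3)*(w - 1)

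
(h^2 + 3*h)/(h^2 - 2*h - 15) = h/(h - 5)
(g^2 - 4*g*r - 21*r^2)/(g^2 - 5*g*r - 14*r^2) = (g + 3*r)/(g + 2*r)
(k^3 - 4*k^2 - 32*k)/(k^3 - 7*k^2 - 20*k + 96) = k/(k - 3)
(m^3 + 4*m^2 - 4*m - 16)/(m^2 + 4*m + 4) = (m^2 + 2*m - 8)/(m + 2)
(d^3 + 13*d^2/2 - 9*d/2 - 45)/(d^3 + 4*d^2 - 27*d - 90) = (d - 5/2)/(d - 5)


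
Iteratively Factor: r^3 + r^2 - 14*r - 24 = (r - 4)*(r^2 + 5*r + 6) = (r - 4)*(r + 3)*(r + 2)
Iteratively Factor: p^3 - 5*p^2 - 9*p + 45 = (p + 3)*(p^2 - 8*p + 15) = (p - 3)*(p + 3)*(p - 5)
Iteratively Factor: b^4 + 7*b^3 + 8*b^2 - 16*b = (b - 1)*(b^3 + 8*b^2 + 16*b) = (b - 1)*(b + 4)*(b^2 + 4*b) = b*(b - 1)*(b + 4)*(b + 4)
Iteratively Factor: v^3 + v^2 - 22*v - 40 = (v + 2)*(v^2 - v - 20) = (v + 2)*(v + 4)*(v - 5)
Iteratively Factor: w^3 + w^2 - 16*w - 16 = (w + 1)*(w^2 - 16) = (w + 1)*(w + 4)*(w - 4)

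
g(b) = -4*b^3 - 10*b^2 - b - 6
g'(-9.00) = -793.00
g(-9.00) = 2109.00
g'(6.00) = -553.00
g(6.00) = -1236.00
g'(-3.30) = -65.68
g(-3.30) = 32.15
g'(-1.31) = 4.61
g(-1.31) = -12.86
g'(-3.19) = -59.31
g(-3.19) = 25.28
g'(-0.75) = 7.25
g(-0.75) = -9.19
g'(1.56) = -61.40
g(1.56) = -47.08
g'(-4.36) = -141.92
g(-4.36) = 139.79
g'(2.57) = -131.66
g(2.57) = -142.52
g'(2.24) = -106.01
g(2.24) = -103.37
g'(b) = -12*b^2 - 20*b - 1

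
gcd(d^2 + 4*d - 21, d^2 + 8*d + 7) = d + 7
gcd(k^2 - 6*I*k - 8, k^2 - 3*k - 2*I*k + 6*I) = k - 2*I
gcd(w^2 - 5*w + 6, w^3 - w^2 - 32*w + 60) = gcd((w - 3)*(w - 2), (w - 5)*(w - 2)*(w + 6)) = w - 2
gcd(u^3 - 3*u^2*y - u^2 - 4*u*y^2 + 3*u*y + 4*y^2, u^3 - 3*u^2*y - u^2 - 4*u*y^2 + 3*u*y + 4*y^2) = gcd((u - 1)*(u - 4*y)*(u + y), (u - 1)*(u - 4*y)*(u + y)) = -u^3 + 3*u^2*y + u^2 + 4*u*y^2 - 3*u*y - 4*y^2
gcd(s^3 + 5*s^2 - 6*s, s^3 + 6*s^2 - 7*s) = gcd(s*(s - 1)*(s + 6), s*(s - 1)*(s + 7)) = s^2 - s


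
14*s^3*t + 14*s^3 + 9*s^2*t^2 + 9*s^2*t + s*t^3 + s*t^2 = (2*s + t)*(7*s + t)*(s*t + s)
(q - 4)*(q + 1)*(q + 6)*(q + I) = q^4 + 3*q^3 + I*q^3 - 22*q^2 + 3*I*q^2 - 24*q - 22*I*q - 24*I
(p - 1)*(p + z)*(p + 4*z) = p^3 + 5*p^2*z - p^2 + 4*p*z^2 - 5*p*z - 4*z^2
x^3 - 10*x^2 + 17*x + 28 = (x - 7)*(x - 4)*(x + 1)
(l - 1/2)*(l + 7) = l^2 + 13*l/2 - 7/2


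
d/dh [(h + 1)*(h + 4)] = 2*h + 5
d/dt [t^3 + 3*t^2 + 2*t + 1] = 3*t^2 + 6*t + 2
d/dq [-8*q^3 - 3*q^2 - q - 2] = -24*q^2 - 6*q - 1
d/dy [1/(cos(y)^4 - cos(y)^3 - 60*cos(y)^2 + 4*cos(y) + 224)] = (4*cos(y)^3 - 3*cos(y)^2 - 120*cos(y) + 4)*sin(y)/(cos(y)^4 - cos(y)^3 - 60*cos(y)^2 + 4*cos(y) + 224)^2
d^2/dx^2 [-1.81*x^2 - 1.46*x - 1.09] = -3.62000000000000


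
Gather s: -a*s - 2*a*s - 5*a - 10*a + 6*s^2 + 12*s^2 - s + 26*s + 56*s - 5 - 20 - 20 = -15*a + 18*s^2 + s*(81 - 3*a) - 45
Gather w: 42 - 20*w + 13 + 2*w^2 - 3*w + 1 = 2*w^2 - 23*w + 56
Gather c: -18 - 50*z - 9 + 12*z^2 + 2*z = 12*z^2 - 48*z - 27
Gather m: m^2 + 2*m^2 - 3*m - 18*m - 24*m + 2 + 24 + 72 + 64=3*m^2 - 45*m + 162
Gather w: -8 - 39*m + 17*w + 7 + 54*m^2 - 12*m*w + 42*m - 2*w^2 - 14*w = 54*m^2 + 3*m - 2*w^2 + w*(3 - 12*m) - 1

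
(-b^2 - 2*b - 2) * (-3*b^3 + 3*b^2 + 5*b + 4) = 3*b^5 + 3*b^4 - 5*b^3 - 20*b^2 - 18*b - 8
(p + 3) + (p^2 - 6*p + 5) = p^2 - 5*p + 8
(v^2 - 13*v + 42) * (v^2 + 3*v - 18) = v^4 - 10*v^3 - 15*v^2 + 360*v - 756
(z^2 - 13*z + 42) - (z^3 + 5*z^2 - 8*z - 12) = -z^3 - 4*z^2 - 5*z + 54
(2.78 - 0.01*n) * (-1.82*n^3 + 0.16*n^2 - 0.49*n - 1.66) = 0.0182*n^4 - 5.0612*n^3 + 0.4497*n^2 - 1.3456*n - 4.6148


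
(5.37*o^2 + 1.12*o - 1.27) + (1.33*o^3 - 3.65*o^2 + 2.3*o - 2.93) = 1.33*o^3 + 1.72*o^2 + 3.42*o - 4.2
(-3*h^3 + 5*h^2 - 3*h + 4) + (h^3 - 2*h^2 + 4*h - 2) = -2*h^3 + 3*h^2 + h + 2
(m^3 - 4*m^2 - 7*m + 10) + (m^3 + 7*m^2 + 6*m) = 2*m^3 + 3*m^2 - m + 10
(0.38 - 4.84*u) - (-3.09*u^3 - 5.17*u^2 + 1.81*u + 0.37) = 3.09*u^3 + 5.17*u^2 - 6.65*u + 0.01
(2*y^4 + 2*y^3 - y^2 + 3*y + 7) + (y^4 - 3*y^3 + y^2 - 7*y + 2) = 3*y^4 - y^3 - 4*y + 9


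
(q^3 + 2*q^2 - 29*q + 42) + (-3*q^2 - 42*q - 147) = q^3 - q^2 - 71*q - 105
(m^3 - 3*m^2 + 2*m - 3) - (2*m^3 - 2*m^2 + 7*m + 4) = -m^3 - m^2 - 5*m - 7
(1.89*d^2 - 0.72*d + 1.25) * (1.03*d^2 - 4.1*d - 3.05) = 1.9467*d^4 - 8.4906*d^3 - 1.525*d^2 - 2.929*d - 3.8125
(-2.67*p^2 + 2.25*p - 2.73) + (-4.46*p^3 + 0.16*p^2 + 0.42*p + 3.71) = -4.46*p^3 - 2.51*p^2 + 2.67*p + 0.98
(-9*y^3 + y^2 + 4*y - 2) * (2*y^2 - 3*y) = -18*y^5 + 29*y^4 + 5*y^3 - 16*y^2 + 6*y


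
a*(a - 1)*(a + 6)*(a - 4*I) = a^4 + 5*a^3 - 4*I*a^3 - 6*a^2 - 20*I*a^2 + 24*I*a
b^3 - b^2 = b^2*(b - 1)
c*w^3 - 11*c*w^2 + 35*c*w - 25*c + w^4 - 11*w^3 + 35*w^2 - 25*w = (c + w)*(w - 5)^2*(w - 1)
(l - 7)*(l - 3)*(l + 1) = l^3 - 9*l^2 + 11*l + 21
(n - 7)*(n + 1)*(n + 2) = n^3 - 4*n^2 - 19*n - 14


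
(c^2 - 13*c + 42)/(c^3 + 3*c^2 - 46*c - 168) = (c - 6)/(c^2 + 10*c + 24)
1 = 1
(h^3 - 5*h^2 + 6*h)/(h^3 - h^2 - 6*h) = (h - 2)/(h + 2)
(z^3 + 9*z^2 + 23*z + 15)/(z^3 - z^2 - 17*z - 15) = (z + 5)/(z - 5)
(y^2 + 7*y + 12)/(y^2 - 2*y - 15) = (y + 4)/(y - 5)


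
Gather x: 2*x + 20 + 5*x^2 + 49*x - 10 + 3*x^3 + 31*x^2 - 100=3*x^3 + 36*x^2 + 51*x - 90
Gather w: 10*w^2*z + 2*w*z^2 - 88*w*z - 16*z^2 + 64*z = 10*w^2*z + w*(2*z^2 - 88*z) - 16*z^2 + 64*z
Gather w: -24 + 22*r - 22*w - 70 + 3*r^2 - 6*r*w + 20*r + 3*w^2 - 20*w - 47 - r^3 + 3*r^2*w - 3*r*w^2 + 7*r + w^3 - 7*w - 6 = -r^3 + 3*r^2 + 49*r + w^3 + w^2*(3 - 3*r) + w*(3*r^2 - 6*r - 49) - 147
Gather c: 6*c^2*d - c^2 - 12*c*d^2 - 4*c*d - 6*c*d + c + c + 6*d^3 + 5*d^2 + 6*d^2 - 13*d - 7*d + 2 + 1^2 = c^2*(6*d - 1) + c*(-12*d^2 - 10*d + 2) + 6*d^3 + 11*d^2 - 20*d + 3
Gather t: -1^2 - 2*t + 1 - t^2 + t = -t^2 - t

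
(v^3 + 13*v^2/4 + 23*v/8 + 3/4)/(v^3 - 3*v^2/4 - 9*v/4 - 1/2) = (8*v^3 + 26*v^2 + 23*v + 6)/(2*(4*v^3 - 3*v^2 - 9*v - 2))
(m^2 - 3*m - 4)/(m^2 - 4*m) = (m + 1)/m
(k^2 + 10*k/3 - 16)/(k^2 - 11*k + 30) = (k^2 + 10*k/3 - 16)/(k^2 - 11*k + 30)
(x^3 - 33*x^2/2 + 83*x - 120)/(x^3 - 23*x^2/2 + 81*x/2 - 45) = (x - 8)/(x - 3)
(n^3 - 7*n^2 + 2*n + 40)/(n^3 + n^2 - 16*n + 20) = (n^3 - 7*n^2 + 2*n + 40)/(n^3 + n^2 - 16*n + 20)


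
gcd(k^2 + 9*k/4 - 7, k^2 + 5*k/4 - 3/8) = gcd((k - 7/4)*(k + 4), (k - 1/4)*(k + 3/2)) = 1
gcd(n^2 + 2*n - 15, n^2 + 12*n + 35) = n + 5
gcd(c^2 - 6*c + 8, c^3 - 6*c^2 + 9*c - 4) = c - 4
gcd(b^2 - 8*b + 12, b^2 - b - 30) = b - 6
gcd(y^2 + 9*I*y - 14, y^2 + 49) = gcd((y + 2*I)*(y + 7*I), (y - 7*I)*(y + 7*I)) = y + 7*I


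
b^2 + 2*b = b*(b + 2)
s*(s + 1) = s^2 + s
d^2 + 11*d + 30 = (d + 5)*(d + 6)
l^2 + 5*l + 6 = (l + 2)*(l + 3)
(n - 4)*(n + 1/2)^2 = n^3 - 3*n^2 - 15*n/4 - 1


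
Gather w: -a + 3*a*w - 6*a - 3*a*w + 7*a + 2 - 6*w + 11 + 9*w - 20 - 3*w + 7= 0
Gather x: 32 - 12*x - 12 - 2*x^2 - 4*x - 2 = -2*x^2 - 16*x + 18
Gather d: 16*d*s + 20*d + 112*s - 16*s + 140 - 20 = d*(16*s + 20) + 96*s + 120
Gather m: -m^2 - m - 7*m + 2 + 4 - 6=-m^2 - 8*m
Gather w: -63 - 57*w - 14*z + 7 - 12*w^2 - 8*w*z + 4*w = -12*w^2 + w*(-8*z - 53) - 14*z - 56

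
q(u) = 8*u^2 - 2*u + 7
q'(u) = 16*u - 2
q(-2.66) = 68.92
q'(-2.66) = -44.56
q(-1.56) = 29.59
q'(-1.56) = -26.96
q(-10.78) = 958.23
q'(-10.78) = -174.48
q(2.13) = 39.04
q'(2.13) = 32.08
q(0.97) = 12.59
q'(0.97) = 13.52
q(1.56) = 23.35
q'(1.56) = 22.96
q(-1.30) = 23.12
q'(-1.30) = -22.80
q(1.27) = 17.36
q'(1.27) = 18.32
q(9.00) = 637.00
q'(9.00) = 142.00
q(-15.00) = 1837.00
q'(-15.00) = -242.00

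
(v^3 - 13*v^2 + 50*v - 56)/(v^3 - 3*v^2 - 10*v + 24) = (v - 7)/(v + 3)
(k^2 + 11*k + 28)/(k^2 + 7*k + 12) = (k + 7)/(k + 3)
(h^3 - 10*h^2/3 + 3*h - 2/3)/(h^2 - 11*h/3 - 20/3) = (-3*h^3 + 10*h^2 - 9*h + 2)/(-3*h^2 + 11*h + 20)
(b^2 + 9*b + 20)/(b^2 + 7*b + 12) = (b + 5)/(b + 3)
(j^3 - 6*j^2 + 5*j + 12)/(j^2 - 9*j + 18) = (j^2 - 3*j - 4)/(j - 6)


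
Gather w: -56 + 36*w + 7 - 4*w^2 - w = -4*w^2 + 35*w - 49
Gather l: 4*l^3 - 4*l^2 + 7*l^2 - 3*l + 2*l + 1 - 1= 4*l^3 + 3*l^2 - l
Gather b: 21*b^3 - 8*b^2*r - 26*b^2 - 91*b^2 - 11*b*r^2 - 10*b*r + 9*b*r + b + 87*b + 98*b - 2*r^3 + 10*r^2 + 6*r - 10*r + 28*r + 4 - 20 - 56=21*b^3 + b^2*(-8*r - 117) + b*(-11*r^2 - r + 186) - 2*r^3 + 10*r^2 + 24*r - 72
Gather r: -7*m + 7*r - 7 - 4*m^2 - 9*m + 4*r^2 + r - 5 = -4*m^2 - 16*m + 4*r^2 + 8*r - 12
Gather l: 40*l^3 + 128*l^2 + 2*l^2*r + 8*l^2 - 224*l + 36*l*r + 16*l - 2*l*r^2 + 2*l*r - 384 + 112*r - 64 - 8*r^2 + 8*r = 40*l^3 + l^2*(2*r + 136) + l*(-2*r^2 + 38*r - 208) - 8*r^2 + 120*r - 448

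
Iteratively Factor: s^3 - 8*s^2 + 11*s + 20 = (s - 4)*(s^2 - 4*s - 5) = (s - 4)*(s + 1)*(s - 5)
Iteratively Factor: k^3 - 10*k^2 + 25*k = (k - 5)*(k^2 - 5*k) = k*(k - 5)*(k - 5)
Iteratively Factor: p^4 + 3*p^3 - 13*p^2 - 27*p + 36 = (p + 3)*(p^3 - 13*p + 12) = (p + 3)*(p + 4)*(p^2 - 4*p + 3) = (p - 1)*(p + 3)*(p + 4)*(p - 3)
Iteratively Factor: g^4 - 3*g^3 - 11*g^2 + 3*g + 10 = (g - 5)*(g^3 + 2*g^2 - g - 2) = (g - 5)*(g + 1)*(g^2 + g - 2) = (g - 5)*(g - 1)*(g + 1)*(g + 2)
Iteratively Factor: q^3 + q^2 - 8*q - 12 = (q - 3)*(q^2 + 4*q + 4) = (q - 3)*(q + 2)*(q + 2)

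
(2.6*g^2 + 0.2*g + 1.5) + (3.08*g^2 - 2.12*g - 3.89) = 5.68*g^2 - 1.92*g - 2.39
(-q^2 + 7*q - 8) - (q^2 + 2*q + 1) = -2*q^2 + 5*q - 9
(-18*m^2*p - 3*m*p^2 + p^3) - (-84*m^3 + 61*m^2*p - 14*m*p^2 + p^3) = 84*m^3 - 79*m^2*p + 11*m*p^2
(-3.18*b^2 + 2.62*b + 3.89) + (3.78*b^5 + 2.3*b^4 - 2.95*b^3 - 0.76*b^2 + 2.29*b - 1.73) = 3.78*b^5 + 2.3*b^4 - 2.95*b^3 - 3.94*b^2 + 4.91*b + 2.16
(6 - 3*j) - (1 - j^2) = j^2 - 3*j + 5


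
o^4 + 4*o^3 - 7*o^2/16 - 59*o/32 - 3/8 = (o - 3/4)*(o + 1/4)*(o + 1/2)*(o + 4)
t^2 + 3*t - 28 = (t - 4)*(t + 7)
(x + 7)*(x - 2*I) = x^2 + 7*x - 2*I*x - 14*I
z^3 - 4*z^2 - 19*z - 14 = (z - 7)*(z + 1)*(z + 2)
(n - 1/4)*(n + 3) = n^2 + 11*n/4 - 3/4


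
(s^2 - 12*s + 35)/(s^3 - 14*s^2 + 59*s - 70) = 1/(s - 2)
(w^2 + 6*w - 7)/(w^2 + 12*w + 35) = (w - 1)/(w + 5)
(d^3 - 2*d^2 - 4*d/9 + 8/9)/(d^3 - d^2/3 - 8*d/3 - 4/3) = (d - 2/3)/(d + 1)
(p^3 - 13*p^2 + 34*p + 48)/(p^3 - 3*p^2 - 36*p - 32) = (p - 6)/(p + 4)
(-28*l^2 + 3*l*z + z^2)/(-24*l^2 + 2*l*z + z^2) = (7*l + z)/(6*l + z)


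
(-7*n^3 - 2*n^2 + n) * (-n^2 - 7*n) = 7*n^5 + 51*n^4 + 13*n^3 - 7*n^2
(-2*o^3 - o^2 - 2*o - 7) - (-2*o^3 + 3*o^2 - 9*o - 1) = -4*o^2 + 7*o - 6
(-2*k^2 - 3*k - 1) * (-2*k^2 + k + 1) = 4*k^4 + 4*k^3 - 3*k^2 - 4*k - 1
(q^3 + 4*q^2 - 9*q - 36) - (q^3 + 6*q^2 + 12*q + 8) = -2*q^2 - 21*q - 44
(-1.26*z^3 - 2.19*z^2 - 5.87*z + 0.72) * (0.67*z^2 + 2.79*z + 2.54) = -0.8442*z^5 - 4.9827*z^4 - 13.2434*z^3 - 21.4575*z^2 - 12.901*z + 1.8288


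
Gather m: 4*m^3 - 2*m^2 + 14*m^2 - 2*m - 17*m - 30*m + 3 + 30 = 4*m^3 + 12*m^2 - 49*m + 33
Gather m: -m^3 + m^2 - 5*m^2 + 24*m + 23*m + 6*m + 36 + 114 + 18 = -m^3 - 4*m^2 + 53*m + 168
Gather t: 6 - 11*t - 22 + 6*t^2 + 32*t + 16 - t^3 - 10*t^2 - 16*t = -t^3 - 4*t^2 + 5*t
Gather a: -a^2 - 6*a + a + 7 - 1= -a^2 - 5*a + 6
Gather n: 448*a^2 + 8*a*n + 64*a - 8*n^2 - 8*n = 448*a^2 + 64*a - 8*n^2 + n*(8*a - 8)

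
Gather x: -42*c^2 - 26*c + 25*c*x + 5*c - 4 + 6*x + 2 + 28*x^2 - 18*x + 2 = -42*c^2 - 21*c + 28*x^2 + x*(25*c - 12)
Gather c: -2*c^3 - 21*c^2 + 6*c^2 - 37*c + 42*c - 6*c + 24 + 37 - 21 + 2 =-2*c^3 - 15*c^2 - c + 42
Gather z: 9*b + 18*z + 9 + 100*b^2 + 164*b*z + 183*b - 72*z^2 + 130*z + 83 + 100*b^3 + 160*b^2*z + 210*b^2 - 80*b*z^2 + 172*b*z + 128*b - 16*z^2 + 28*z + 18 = 100*b^3 + 310*b^2 + 320*b + z^2*(-80*b - 88) + z*(160*b^2 + 336*b + 176) + 110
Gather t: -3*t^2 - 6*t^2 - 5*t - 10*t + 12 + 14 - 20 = -9*t^2 - 15*t + 6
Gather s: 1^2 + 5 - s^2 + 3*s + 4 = -s^2 + 3*s + 10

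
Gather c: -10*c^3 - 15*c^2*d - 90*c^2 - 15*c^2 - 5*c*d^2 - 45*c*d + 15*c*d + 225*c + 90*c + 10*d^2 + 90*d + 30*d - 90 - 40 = -10*c^3 + c^2*(-15*d - 105) + c*(-5*d^2 - 30*d + 315) + 10*d^2 + 120*d - 130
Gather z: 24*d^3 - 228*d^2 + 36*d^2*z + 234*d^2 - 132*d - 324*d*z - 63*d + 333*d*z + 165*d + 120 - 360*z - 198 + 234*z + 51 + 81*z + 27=24*d^3 + 6*d^2 - 30*d + z*(36*d^2 + 9*d - 45)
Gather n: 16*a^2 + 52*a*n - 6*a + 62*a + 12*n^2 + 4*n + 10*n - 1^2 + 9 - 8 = 16*a^2 + 56*a + 12*n^2 + n*(52*a + 14)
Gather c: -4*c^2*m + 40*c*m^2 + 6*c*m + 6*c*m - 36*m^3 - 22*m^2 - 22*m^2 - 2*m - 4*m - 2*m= -4*c^2*m + c*(40*m^2 + 12*m) - 36*m^3 - 44*m^2 - 8*m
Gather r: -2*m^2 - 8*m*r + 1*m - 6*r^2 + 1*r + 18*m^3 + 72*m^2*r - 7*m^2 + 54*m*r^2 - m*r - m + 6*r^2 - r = 18*m^3 - 9*m^2 + 54*m*r^2 + r*(72*m^2 - 9*m)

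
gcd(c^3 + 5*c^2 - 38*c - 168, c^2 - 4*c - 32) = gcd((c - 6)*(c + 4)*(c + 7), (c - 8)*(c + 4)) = c + 4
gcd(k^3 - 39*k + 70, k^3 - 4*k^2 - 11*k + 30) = k^2 - 7*k + 10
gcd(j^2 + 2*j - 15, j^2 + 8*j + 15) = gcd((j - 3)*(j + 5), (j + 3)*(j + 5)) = j + 5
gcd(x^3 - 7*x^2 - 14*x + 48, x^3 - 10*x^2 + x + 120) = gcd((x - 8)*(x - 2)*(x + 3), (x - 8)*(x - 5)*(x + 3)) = x^2 - 5*x - 24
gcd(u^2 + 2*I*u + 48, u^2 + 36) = u - 6*I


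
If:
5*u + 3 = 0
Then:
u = -3/5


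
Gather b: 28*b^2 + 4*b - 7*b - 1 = 28*b^2 - 3*b - 1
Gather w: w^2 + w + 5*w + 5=w^2 + 6*w + 5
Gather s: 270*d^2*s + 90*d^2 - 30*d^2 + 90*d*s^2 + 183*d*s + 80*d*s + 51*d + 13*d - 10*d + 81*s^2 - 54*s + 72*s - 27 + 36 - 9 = 60*d^2 + 54*d + s^2*(90*d + 81) + s*(270*d^2 + 263*d + 18)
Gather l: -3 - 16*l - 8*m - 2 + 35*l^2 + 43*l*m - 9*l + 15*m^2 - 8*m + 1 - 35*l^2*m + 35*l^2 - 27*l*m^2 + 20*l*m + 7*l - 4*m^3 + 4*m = l^2*(70 - 35*m) + l*(-27*m^2 + 63*m - 18) - 4*m^3 + 15*m^2 - 12*m - 4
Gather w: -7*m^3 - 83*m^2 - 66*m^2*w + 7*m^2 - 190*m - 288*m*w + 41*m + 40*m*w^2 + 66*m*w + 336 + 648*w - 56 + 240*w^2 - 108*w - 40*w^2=-7*m^3 - 76*m^2 - 149*m + w^2*(40*m + 200) + w*(-66*m^2 - 222*m + 540) + 280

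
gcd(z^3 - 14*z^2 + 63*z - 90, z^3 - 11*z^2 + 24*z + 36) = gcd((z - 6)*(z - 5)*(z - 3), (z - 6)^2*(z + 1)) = z - 6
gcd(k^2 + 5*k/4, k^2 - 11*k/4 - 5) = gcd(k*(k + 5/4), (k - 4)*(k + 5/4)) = k + 5/4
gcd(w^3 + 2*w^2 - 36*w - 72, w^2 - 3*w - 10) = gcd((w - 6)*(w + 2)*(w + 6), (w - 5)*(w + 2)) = w + 2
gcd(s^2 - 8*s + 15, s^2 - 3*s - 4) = 1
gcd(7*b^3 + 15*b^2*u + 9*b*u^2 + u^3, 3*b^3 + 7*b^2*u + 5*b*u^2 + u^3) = b^2 + 2*b*u + u^2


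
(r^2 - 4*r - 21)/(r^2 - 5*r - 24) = (r - 7)/(r - 8)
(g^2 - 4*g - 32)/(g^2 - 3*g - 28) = (g - 8)/(g - 7)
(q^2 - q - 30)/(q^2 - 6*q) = (q + 5)/q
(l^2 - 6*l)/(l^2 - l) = (l - 6)/(l - 1)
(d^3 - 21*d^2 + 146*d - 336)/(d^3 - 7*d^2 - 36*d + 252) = (d - 8)/(d + 6)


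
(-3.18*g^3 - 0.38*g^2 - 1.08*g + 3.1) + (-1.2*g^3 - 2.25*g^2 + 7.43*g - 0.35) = -4.38*g^3 - 2.63*g^2 + 6.35*g + 2.75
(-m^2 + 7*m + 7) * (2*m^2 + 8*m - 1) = -2*m^4 + 6*m^3 + 71*m^2 + 49*m - 7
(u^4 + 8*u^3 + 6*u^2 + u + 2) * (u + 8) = u^5 + 16*u^4 + 70*u^3 + 49*u^2 + 10*u + 16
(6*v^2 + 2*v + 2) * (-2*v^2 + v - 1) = -12*v^4 + 2*v^3 - 8*v^2 - 2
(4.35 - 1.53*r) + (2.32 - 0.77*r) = 6.67 - 2.3*r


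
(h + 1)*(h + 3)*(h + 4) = h^3 + 8*h^2 + 19*h + 12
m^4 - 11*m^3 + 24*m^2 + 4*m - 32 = (m - 8)*(m - 2)^2*(m + 1)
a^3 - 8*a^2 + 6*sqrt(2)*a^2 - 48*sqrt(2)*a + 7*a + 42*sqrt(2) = (a - 7)*(a - 1)*(a + 6*sqrt(2))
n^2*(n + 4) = n^3 + 4*n^2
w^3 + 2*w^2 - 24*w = w*(w - 4)*(w + 6)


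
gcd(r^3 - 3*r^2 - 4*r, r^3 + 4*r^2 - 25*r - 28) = r^2 - 3*r - 4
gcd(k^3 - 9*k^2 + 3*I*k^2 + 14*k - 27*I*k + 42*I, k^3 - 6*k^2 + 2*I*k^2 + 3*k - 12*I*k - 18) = k + 3*I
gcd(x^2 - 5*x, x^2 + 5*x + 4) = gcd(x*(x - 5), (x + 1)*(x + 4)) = 1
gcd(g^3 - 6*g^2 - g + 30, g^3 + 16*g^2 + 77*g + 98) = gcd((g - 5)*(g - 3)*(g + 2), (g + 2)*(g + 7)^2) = g + 2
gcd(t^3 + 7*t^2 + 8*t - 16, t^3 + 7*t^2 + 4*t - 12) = t - 1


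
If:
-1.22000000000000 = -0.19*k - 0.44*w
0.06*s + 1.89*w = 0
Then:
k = 6.42105263157895 - 2.31578947368421*w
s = -31.5*w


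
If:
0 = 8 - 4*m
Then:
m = 2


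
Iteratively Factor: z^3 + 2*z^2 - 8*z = (z)*(z^2 + 2*z - 8) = z*(z + 4)*(z - 2)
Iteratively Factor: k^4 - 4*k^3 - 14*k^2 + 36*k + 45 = (k - 3)*(k^3 - k^2 - 17*k - 15) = (k - 3)*(k + 1)*(k^2 - 2*k - 15) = (k - 3)*(k + 1)*(k + 3)*(k - 5)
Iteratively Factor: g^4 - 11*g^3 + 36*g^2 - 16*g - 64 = (g + 1)*(g^3 - 12*g^2 + 48*g - 64) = (g - 4)*(g + 1)*(g^2 - 8*g + 16) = (g - 4)^2*(g + 1)*(g - 4)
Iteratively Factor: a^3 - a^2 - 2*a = (a)*(a^2 - a - 2) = a*(a + 1)*(a - 2)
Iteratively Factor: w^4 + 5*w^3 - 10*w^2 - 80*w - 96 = (w + 3)*(w^3 + 2*w^2 - 16*w - 32) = (w + 2)*(w + 3)*(w^2 - 16) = (w + 2)*(w + 3)*(w + 4)*(w - 4)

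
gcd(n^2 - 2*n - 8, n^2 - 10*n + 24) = n - 4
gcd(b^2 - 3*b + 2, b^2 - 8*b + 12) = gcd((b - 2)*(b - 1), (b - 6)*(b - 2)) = b - 2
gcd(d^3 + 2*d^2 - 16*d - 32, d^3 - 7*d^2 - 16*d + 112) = d^2 - 16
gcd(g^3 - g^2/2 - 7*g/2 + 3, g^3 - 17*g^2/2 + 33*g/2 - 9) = g^2 - 5*g/2 + 3/2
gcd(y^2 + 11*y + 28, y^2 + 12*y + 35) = y + 7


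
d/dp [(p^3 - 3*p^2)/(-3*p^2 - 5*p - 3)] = p*(-3*p^3 - 10*p^2 + 6*p + 18)/(9*p^4 + 30*p^3 + 43*p^2 + 30*p + 9)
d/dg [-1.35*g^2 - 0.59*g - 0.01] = -2.7*g - 0.59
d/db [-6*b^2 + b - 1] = 1 - 12*b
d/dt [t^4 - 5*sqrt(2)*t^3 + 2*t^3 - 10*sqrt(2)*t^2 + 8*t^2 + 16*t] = 4*t^3 - 15*sqrt(2)*t^2 + 6*t^2 - 20*sqrt(2)*t + 16*t + 16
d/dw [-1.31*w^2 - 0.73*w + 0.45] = -2.62*w - 0.73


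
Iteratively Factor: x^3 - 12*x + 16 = (x + 4)*(x^2 - 4*x + 4) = (x - 2)*(x + 4)*(x - 2)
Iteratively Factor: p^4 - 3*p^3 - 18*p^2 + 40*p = (p)*(p^3 - 3*p^2 - 18*p + 40) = p*(p - 5)*(p^2 + 2*p - 8) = p*(p - 5)*(p + 4)*(p - 2)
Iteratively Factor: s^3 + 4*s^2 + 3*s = (s)*(s^2 + 4*s + 3) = s*(s + 1)*(s + 3)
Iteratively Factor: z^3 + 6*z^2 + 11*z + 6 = (z + 3)*(z^2 + 3*z + 2) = (z + 1)*(z + 3)*(z + 2)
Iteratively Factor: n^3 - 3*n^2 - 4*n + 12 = (n + 2)*(n^2 - 5*n + 6) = (n - 2)*(n + 2)*(n - 3)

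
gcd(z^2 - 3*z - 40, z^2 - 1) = 1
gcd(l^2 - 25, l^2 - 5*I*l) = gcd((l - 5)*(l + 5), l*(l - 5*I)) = 1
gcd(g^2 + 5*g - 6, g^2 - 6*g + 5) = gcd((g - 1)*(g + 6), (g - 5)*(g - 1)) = g - 1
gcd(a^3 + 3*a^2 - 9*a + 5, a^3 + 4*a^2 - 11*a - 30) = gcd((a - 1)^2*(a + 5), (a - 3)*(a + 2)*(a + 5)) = a + 5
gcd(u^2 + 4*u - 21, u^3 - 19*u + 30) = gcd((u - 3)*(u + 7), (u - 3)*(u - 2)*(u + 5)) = u - 3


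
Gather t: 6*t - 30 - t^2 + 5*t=-t^2 + 11*t - 30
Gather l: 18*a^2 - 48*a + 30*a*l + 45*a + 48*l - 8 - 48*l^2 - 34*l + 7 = 18*a^2 - 3*a - 48*l^2 + l*(30*a + 14) - 1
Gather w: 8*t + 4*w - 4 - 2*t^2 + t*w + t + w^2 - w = -2*t^2 + 9*t + w^2 + w*(t + 3) - 4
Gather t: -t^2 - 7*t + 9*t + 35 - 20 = -t^2 + 2*t + 15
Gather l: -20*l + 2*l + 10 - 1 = 9 - 18*l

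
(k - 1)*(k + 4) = k^2 + 3*k - 4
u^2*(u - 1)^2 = u^4 - 2*u^3 + u^2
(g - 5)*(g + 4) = g^2 - g - 20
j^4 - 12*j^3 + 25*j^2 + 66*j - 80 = (j - 8)*(j - 5)*(j - 1)*(j + 2)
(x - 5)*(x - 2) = x^2 - 7*x + 10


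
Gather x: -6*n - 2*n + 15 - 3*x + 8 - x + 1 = -8*n - 4*x + 24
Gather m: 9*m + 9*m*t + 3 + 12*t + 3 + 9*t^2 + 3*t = m*(9*t + 9) + 9*t^2 + 15*t + 6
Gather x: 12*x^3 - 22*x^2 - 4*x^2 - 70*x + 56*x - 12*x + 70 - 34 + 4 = 12*x^3 - 26*x^2 - 26*x + 40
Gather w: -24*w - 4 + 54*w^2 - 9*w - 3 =54*w^2 - 33*w - 7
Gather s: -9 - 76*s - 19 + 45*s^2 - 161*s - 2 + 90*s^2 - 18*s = 135*s^2 - 255*s - 30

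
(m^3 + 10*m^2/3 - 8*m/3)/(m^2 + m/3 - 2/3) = m*(m + 4)/(m + 1)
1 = 1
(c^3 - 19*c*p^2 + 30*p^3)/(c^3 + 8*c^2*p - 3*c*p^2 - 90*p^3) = (c - 2*p)/(c + 6*p)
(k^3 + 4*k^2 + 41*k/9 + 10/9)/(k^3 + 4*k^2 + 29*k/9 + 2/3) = (3*k^2 + 11*k + 10)/(3*k^2 + 11*k + 6)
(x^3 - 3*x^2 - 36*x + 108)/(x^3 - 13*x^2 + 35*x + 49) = (x^3 - 3*x^2 - 36*x + 108)/(x^3 - 13*x^2 + 35*x + 49)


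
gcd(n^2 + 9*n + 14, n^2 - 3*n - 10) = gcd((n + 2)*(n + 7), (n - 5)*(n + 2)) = n + 2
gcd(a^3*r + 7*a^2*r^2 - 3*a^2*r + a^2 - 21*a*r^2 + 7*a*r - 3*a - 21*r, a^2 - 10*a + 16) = 1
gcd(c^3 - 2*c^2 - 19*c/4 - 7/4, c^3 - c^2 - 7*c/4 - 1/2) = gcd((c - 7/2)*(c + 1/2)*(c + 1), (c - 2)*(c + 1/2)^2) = c + 1/2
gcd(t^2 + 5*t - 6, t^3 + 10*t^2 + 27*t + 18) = t + 6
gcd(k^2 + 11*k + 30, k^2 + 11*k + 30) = k^2 + 11*k + 30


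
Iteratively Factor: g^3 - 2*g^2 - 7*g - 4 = (g + 1)*(g^2 - 3*g - 4) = (g - 4)*(g + 1)*(g + 1)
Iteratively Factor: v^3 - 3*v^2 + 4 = (v + 1)*(v^2 - 4*v + 4) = (v - 2)*(v + 1)*(v - 2)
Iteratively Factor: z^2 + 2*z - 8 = (z + 4)*(z - 2)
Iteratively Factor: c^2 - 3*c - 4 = (c - 4)*(c + 1)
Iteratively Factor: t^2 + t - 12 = (t - 3)*(t + 4)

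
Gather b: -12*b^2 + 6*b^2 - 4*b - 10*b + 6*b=-6*b^2 - 8*b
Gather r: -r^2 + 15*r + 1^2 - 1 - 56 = -r^2 + 15*r - 56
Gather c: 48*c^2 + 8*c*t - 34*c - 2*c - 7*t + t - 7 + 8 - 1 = 48*c^2 + c*(8*t - 36) - 6*t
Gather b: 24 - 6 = 18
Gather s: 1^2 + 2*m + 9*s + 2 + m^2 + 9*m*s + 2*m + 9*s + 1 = m^2 + 4*m + s*(9*m + 18) + 4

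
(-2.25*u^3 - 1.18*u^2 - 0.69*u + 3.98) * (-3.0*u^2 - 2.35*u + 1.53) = 6.75*u^5 + 8.8275*u^4 + 1.4005*u^3 - 12.1239*u^2 - 10.4087*u + 6.0894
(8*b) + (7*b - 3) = 15*b - 3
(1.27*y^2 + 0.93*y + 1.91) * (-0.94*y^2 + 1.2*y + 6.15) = -1.1938*y^4 + 0.6498*y^3 + 7.1311*y^2 + 8.0115*y + 11.7465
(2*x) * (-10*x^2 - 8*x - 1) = -20*x^3 - 16*x^2 - 2*x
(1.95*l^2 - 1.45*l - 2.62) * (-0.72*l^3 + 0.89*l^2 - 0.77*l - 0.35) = -1.404*l^5 + 2.7795*l^4 - 0.9056*l^3 - 1.8978*l^2 + 2.5249*l + 0.917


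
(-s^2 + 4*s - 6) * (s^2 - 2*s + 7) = -s^4 + 6*s^3 - 21*s^2 + 40*s - 42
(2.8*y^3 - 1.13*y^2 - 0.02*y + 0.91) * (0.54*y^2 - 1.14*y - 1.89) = 1.512*y^5 - 3.8022*y^4 - 4.0146*y^3 + 2.6499*y^2 - 0.9996*y - 1.7199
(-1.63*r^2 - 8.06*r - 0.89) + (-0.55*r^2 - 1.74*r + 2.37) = -2.18*r^2 - 9.8*r + 1.48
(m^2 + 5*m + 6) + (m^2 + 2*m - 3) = 2*m^2 + 7*m + 3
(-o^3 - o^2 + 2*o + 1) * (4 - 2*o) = 2*o^4 - 2*o^3 - 8*o^2 + 6*o + 4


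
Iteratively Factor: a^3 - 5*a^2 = (a)*(a^2 - 5*a) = a^2*(a - 5)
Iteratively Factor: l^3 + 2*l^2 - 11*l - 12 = (l - 3)*(l^2 + 5*l + 4) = (l - 3)*(l + 1)*(l + 4)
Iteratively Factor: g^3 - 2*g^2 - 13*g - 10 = (g - 5)*(g^2 + 3*g + 2) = (g - 5)*(g + 1)*(g + 2)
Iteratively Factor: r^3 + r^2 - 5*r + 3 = (r - 1)*(r^2 + 2*r - 3) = (r - 1)^2*(r + 3)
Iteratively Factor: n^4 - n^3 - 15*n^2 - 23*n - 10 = (n - 5)*(n^3 + 4*n^2 + 5*n + 2) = (n - 5)*(n + 1)*(n^2 + 3*n + 2) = (n - 5)*(n + 1)*(n + 2)*(n + 1)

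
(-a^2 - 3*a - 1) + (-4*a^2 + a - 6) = -5*a^2 - 2*a - 7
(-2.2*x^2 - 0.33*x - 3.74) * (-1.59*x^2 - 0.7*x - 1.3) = 3.498*x^4 + 2.0647*x^3 + 9.0376*x^2 + 3.047*x + 4.862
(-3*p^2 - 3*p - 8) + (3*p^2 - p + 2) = -4*p - 6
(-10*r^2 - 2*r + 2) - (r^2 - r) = -11*r^2 - r + 2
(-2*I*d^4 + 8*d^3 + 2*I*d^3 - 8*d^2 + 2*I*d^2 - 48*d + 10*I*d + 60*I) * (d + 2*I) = -2*I*d^5 + 12*d^4 + 2*I*d^4 - 12*d^3 + 18*I*d^3 - 52*d^2 - 6*I*d^2 - 20*d - 36*I*d - 120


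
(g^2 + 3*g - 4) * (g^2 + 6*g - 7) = g^4 + 9*g^3 + 7*g^2 - 45*g + 28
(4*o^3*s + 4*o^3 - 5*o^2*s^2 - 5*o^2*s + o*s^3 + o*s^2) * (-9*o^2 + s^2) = -36*o^5*s - 36*o^5 + 45*o^4*s^2 + 45*o^4*s - 5*o^3*s^3 - 5*o^3*s^2 - 5*o^2*s^4 - 5*o^2*s^3 + o*s^5 + o*s^4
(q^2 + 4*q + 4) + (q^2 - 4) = 2*q^2 + 4*q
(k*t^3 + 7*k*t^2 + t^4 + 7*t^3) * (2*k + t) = 2*k^2*t^3 + 14*k^2*t^2 + 3*k*t^4 + 21*k*t^3 + t^5 + 7*t^4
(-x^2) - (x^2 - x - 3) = -2*x^2 + x + 3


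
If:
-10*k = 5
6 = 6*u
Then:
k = -1/2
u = 1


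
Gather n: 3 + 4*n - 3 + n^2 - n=n^2 + 3*n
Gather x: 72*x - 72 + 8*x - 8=80*x - 80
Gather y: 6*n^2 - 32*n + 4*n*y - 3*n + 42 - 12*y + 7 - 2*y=6*n^2 - 35*n + y*(4*n - 14) + 49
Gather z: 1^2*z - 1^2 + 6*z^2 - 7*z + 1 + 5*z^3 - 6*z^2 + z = 5*z^3 - 5*z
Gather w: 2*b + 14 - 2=2*b + 12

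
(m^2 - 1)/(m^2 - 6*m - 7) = (m - 1)/(m - 7)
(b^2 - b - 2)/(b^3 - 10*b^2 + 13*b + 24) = (b - 2)/(b^2 - 11*b + 24)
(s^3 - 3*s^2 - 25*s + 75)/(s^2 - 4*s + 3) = (s^2 - 25)/(s - 1)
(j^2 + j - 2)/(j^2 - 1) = (j + 2)/(j + 1)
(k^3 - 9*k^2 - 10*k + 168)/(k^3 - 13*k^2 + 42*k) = (k + 4)/k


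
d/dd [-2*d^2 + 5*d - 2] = 5 - 4*d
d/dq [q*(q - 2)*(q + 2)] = 3*q^2 - 4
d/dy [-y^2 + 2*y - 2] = 2 - 2*y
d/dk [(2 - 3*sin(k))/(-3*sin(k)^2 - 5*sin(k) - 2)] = (-9*sin(k)^2 + 12*sin(k) + 16)*cos(k)/((sin(k) + 1)^2*(3*sin(k) + 2)^2)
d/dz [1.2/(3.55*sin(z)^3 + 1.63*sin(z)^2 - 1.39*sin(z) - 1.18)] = (-12.78*sin(z)^2 - 3.912*sin(z) + 1.668)*cos(z)/(3.55*sin(z)^3 + 1.63*sin(z)^2 - 1.39*sin(z) - 1.18)^2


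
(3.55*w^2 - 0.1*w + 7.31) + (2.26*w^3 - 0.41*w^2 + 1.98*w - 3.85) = 2.26*w^3 + 3.14*w^2 + 1.88*w + 3.46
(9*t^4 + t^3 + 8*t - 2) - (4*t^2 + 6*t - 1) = 9*t^4 + t^3 - 4*t^2 + 2*t - 1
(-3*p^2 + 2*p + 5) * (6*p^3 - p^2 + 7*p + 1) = -18*p^5 + 15*p^4 + 7*p^3 + 6*p^2 + 37*p + 5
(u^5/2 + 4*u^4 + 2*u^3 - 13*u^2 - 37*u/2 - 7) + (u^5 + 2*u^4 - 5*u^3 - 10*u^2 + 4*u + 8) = 3*u^5/2 + 6*u^4 - 3*u^3 - 23*u^2 - 29*u/2 + 1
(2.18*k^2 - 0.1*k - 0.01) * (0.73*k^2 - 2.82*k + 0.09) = 1.5914*k^4 - 6.2206*k^3 + 0.4709*k^2 + 0.0192*k - 0.0009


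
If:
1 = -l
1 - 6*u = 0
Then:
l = -1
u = 1/6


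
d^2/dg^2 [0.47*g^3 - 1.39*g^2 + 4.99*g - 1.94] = 2.82*g - 2.78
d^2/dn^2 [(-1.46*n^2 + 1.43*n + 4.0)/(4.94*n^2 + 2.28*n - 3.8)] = (5.6843418860808e-14*n^4 + 102.68284*n^3 + 421.24368*n^2 + 431.38056*n + 174.37744)/(120.553784*n^6 + 166.920624*n^5 - 201.160752*n^4 - 244.948608*n^3 + 154.73904*n^2 + 98.7696*n - 54.872)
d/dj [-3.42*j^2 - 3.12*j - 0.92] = -6.84*j - 3.12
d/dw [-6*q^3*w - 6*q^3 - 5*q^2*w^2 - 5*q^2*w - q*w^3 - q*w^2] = q*(-6*q^2 - 10*q*w - 5*q - 3*w^2 - 2*w)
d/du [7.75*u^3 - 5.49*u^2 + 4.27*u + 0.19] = 23.25*u^2 - 10.98*u + 4.27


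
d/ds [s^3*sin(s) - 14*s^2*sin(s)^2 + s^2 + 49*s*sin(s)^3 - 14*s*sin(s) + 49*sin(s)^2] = s^3*cos(s) + 3*s^2*sin(s) - 14*s^2*sin(2*s) + 147*s*sin(s)^2*cos(s) - 28*s*sin(s)^2 - 14*s*cos(s) + 2*s + 49*sin(s)^3 - 14*sin(s) + 49*sin(2*s)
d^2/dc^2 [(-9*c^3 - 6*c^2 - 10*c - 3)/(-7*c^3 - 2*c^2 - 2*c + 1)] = 4*(84*c^6 + 546*c^5 + 714*c^4 + 280*c^3 + 282*c^2 + 93*c + 22)/(343*c^9 + 294*c^8 + 378*c^7 + 29*c^6 + 24*c^5 - 72*c^4 + 5*c^3 - 6*c^2 + 6*c - 1)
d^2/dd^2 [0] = 0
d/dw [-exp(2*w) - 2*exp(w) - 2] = -2*(exp(w) + 1)*exp(w)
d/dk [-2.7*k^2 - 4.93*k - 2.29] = -5.4*k - 4.93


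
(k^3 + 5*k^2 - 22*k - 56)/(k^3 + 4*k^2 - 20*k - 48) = (k + 7)/(k + 6)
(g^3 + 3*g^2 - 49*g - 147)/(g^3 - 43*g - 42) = (g^2 + 10*g + 21)/(g^2 + 7*g + 6)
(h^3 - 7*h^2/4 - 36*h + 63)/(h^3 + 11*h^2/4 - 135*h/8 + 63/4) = 2*(h - 6)/(2*h - 3)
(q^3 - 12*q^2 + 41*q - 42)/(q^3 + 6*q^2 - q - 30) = (q^2 - 10*q + 21)/(q^2 + 8*q + 15)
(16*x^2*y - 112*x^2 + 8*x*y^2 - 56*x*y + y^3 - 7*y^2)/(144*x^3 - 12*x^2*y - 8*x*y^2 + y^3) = (4*x*y - 28*x + y^2 - 7*y)/(36*x^2 - 12*x*y + y^2)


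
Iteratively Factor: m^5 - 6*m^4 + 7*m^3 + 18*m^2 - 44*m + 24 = (m + 2)*(m^4 - 8*m^3 + 23*m^2 - 28*m + 12) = (m - 2)*(m + 2)*(m^3 - 6*m^2 + 11*m - 6) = (m - 2)^2*(m + 2)*(m^2 - 4*m + 3) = (m - 2)^2*(m - 1)*(m + 2)*(m - 3)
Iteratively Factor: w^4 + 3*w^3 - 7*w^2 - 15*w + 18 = (w - 2)*(w^3 + 5*w^2 + 3*w - 9) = (w - 2)*(w - 1)*(w^2 + 6*w + 9) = (w - 2)*(w - 1)*(w + 3)*(w + 3)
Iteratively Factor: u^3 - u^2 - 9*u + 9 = (u + 3)*(u^2 - 4*u + 3) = (u - 1)*(u + 3)*(u - 3)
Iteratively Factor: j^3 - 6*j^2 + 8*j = (j)*(j^2 - 6*j + 8) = j*(j - 4)*(j - 2)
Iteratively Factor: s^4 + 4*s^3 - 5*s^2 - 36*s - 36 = (s + 2)*(s^3 + 2*s^2 - 9*s - 18) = (s + 2)^2*(s^2 - 9) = (s + 2)^2*(s + 3)*(s - 3)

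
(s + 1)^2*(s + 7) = s^3 + 9*s^2 + 15*s + 7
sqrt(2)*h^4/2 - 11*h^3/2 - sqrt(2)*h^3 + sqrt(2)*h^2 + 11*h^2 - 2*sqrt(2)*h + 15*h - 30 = (h - 2)*(h - 5*sqrt(2))*(h - 3*sqrt(2)/2)*(sqrt(2)*h/2 + 1)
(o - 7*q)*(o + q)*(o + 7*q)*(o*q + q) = o^4*q + o^3*q^2 + o^3*q - 49*o^2*q^3 + o^2*q^2 - 49*o*q^4 - 49*o*q^3 - 49*q^4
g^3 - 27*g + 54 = (g - 3)^2*(g + 6)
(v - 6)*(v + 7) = v^2 + v - 42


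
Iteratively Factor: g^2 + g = (g)*(g + 1)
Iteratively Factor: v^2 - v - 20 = (v - 5)*(v + 4)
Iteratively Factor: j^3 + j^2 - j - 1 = (j + 1)*(j^2 - 1) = (j - 1)*(j + 1)*(j + 1)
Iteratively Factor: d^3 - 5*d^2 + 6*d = (d)*(d^2 - 5*d + 6) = d*(d - 3)*(d - 2)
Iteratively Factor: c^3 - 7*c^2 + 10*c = (c - 5)*(c^2 - 2*c) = (c - 5)*(c - 2)*(c)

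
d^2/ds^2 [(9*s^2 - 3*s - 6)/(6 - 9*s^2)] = 18*s*(s^2 + 2)/(27*s^6 - 54*s^4 + 36*s^2 - 8)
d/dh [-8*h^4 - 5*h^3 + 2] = h^2*(-32*h - 15)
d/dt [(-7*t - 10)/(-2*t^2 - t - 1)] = (14*t^2 + 7*t - (4*t + 1)*(7*t + 10) + 7)/(2*t^2 + t + 1)^2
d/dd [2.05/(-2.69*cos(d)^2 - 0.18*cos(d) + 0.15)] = -(11.029*cos(d) + 0.369)*sin(d)/(2.69*cos(d)^2 + 0.18*cos(d) - 0.15)^2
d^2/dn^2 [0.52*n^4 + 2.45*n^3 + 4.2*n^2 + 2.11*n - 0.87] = 6.24*n^2 + 14.7*n + 8.4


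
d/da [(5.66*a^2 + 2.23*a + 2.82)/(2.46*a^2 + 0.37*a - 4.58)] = (-3.3916*a^2 - 65.72*a - 11.2568)/(6.0516*a^4 + 1.8204*a^3 - 22.3967*a^2 - 3.3892*a + 20.9764)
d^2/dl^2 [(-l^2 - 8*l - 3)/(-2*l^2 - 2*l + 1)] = 14*(4*l^3 + 6*l^2 + 12*l + 5)/(8*l^6 + 24*l^5 + 12*l^4 - 16*l^3 - 6*l^2 + 6*l - 1)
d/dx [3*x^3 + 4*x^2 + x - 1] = 9*x^2 + 8*x + 1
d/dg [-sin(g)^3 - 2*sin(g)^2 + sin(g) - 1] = (-3*sin(g)^2 - 4*sin(g) + 1)*cos(g)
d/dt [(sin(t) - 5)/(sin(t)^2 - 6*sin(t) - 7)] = (10*sin(t) + cos(t)^2 - 38)*cos(t)/((sin(t) - 7)^2*(sin(t) + 1)^2)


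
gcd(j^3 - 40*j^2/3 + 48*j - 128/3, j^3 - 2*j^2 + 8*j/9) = j - 4/3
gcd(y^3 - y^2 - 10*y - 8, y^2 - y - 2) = y + 1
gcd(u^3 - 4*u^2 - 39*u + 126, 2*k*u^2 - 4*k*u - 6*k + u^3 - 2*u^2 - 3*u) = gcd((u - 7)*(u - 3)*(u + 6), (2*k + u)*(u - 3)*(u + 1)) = u - 3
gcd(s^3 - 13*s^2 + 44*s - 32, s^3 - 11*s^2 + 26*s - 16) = s^2 - 9*s + 8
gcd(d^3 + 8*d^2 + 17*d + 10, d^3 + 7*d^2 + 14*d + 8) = d^2 + 3*d + 2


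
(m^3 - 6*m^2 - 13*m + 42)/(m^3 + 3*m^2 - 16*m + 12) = (m^2 - 4*m - 21)/(m^2 + 5*m - 6)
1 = 1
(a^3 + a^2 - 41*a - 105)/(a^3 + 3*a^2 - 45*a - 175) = (a + 3)/(a + 5)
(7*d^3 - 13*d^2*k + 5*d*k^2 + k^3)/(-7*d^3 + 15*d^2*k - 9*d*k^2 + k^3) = (-7*d - k)/(7*d - k)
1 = 1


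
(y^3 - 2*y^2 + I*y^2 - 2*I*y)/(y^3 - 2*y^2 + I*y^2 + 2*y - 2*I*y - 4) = y*(y + I)/(y^2 + I*y + 2)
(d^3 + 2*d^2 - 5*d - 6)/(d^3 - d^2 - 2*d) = (d + 3)/d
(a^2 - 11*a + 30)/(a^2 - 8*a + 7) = (a^2 - 11*a + 30)/(a^2 - 8*a + 7)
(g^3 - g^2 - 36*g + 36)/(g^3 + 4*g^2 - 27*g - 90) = (g^2 - 7*g + 6)/(g^2 - 2*g - 15)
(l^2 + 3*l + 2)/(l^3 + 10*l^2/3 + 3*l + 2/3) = 3/(3*l + 1)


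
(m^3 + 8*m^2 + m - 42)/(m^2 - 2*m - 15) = (m^2 + 5*m - 14)/(m - 5)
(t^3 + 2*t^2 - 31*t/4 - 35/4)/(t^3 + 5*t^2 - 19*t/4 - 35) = (t + 1)/(t + 4)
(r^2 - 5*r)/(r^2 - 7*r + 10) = r/(r - 2)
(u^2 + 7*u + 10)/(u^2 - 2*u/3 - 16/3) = 3*(u + 5)/(3*u - 8)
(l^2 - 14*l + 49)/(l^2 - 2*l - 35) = (l - 7)/(l + 5)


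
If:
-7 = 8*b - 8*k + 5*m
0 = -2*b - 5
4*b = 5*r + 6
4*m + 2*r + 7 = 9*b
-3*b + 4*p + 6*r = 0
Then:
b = -5/2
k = -335/64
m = -231/40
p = 117/40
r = -16/5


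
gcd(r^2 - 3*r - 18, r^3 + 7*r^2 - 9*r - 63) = r + 3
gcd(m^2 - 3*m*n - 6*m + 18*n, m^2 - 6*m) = m - 6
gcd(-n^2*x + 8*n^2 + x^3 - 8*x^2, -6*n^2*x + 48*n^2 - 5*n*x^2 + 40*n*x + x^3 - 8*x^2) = n*x - 8*n + x^2 - 8*x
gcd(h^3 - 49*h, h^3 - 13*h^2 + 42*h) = h^2 - 7*h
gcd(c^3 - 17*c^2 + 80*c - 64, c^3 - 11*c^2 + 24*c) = c - 8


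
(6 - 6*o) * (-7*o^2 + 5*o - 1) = 42*o^3 - 72*o^2 + 36*o - 6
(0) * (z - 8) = 0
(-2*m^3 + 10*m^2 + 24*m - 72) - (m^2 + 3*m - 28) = -2*m^3 + 9*m^2 + 21*m - 44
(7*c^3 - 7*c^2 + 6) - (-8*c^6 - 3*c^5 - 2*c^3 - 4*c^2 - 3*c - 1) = 8*c^6 + 3*c^5 + 9*c^3 - 3*c^2 + 3*c + 7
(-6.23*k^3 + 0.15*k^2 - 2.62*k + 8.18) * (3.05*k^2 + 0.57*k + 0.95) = -19.0015*k^5 - 3.0936*k^4 - 13.824*k^3 + 23.5981*k^2 + 2.1736*k + 7.771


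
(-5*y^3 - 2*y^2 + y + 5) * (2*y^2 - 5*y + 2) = -10*y^5 + 21*y^4 + 2*y^3 + y^2 - 23*y + 10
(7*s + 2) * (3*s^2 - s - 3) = 21*s^3 - s^2 - 23*s - 6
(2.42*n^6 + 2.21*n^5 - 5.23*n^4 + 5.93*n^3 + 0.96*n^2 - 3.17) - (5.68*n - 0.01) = 2.42*n^6 + 2.21*n^5 - 5.23*n^4 + 5.93*n^3 + 0.96*n^2 - 5.68*n - 3.16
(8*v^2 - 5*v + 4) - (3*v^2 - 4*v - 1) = 5*v^2 - v + 5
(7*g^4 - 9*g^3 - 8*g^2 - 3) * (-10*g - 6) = -70*g^5 + 48*g^4 + 134*g^3 + 48*g^2 + 30*g + 18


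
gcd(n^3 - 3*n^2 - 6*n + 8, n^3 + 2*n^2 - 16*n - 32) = n^2 - 2*n - 8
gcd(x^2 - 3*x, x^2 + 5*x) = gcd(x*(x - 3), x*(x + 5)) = x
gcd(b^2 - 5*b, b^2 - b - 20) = b - 5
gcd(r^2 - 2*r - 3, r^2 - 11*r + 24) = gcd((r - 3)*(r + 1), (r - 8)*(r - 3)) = r - 3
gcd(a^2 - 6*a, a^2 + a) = a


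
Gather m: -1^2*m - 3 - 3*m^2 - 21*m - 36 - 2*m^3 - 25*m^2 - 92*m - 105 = -2*m^3 - 28*m^2 - 114*m - 144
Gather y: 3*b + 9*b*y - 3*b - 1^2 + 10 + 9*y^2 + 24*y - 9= 9*y^2 + y*(9*b + 24)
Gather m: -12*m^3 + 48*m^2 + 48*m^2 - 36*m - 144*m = -12*m^3 + 96*m^2 - 180*m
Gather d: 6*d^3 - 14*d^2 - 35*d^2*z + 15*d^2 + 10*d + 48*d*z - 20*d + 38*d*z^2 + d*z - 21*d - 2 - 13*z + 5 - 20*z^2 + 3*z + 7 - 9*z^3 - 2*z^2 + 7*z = 6*d^3 + d^2*(1 - 35*z) + d*(38*z^2 + 49*z - 31) - 9*z^3 - 22*z^2 - 3*z + 10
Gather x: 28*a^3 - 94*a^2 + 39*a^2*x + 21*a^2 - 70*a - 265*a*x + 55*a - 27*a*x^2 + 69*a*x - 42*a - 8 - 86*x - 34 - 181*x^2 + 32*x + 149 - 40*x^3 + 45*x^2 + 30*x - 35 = 28*a^3 - 73*a^2 - 57*a - 40*x^3 + x^2*(-27*a - 136) + x*(39*a^2 - 196*a - 24) + 72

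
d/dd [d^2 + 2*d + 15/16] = 2*d + 2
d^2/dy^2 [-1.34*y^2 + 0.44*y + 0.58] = -2.68000000000000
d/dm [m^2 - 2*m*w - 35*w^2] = 2*m - 2*w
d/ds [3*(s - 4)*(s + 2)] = 6*s - 6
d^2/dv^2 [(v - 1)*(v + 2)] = 2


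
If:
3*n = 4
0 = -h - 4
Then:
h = -4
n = 4/3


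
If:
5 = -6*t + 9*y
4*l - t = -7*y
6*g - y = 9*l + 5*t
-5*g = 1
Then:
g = -1/5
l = 234/155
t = -1259/465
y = -581/465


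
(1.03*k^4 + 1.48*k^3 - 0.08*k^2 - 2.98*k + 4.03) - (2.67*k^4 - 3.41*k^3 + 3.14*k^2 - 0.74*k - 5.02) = -1.64*k^4 + 4.89*k^3 - 3.22*k^2 - 2.24*k + 9.05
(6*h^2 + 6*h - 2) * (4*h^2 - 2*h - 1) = 24*h^4 + 12*h^3 - 26*h^2 - 2*h + 2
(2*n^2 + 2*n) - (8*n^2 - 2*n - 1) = -6*n^2 + 4*n + 1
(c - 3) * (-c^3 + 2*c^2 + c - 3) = -c^4 + 5*c^3 - 5*c^2 - 6*c + 9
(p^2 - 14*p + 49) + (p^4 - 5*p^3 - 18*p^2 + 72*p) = p^4 - 5*p^3 - 17*p^2 + 58*p + 49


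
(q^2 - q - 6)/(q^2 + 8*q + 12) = (q - 3)/(q + 6)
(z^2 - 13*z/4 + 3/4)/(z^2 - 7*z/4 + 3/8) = 2*(z - 3)/(2*z - 3)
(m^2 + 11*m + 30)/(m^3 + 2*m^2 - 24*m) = (m + 5)/(m*(m - 4))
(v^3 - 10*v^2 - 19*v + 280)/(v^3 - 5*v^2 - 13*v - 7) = (v^2 - 3*v - 40)/(v^2 + 2*v + 1)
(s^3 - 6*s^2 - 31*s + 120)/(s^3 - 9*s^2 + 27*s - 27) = (s^2 - 3*s - 40)/(s^2 - 6*s + 9)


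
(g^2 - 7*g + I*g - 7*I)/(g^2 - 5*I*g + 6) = (g - 7)/(g - 6*I)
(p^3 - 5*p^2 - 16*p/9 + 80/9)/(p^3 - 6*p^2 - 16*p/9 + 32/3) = (p - 5)/(p - 6)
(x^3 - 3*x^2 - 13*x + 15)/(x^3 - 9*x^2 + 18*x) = (x^3 - 3*x^2 - 13*x + 15)/(x*(x^2 - 9*x + 18))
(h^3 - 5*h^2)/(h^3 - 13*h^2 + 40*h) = h/(h - 8)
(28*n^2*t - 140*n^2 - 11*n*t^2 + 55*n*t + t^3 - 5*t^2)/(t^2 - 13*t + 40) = (28*n^2 - 11*n*t + t^2)/(t - 8)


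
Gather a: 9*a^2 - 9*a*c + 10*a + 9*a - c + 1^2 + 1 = 9*a^2 + a*(19 - 9*c) - c + 2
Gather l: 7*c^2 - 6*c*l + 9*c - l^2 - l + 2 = 7*c^2 + 9*c - l^2 + l*(-6*c - 1) + 2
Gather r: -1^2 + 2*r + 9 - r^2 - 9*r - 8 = -r^2 - 7*r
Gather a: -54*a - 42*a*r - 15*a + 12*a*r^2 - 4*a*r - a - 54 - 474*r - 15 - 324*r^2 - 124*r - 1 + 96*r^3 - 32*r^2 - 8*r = a*(12*r^2 - 46*r - 70) + 96*r^3 - 356*r^2 - 606*r - 70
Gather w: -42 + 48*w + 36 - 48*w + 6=0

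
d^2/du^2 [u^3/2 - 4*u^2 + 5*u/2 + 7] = 3*u - 8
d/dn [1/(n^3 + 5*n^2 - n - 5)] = (-3*n^2 - 10*n + 1)/(n^3 + 5*n^2 - n - 5)^2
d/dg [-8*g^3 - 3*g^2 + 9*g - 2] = -24*g^2 - 6*g + 9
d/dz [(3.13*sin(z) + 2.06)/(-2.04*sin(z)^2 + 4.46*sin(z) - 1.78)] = (6.3852*sin(z)^2 + 8.4048*sin(z) - 14.759)*cos(z)/(4.1616*sin(z)^4 - 18.1968*sin(z)^3 + 27.154*sin(z)^2 - 15.8776*sin(z) + 3.1684)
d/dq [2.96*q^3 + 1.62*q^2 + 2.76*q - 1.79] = 8.88*q^2 + 3.24*q + 2.76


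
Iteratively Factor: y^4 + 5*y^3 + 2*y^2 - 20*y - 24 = (y - 2)*(y^3 + 7*y^2 + 16*y + 12) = (y - 2)*(y + 3)*(y^2 + 4*y + 4) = (y - 2)*(y + 2)*(y + 3)*(y + 2)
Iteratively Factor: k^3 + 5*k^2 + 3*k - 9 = (k + 3)*(k^2 + 2*k - 3) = (k - 1)*(k + 3)*(k + 3)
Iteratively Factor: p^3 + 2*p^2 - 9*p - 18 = (p + 2)*(p^2 - 9) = (p + 2)*(p + 3)*(p - 3)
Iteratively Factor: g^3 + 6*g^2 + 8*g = (g + 4)*(g^2 + 2*g) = g*(g + 4)*(g + 2)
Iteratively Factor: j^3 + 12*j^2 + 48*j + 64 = (j + 4)*(j^2 + 8*j + 16) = (j + 4)^2*(j + 4)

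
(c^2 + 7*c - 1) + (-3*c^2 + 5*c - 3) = -2*c^2 + 12*c - 4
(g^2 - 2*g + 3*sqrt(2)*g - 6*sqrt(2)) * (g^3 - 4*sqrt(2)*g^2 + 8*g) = g^5 - 2*g^4 - sqrt(2)*g^4 - 16*g^3 + 2*sqrt(2)*g^3 + 32*g^2 + 24*sqrt(2)*g^2 - 48*sqrt(2)*g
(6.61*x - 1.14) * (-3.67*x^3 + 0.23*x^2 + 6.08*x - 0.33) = -24.2587*x^4 + 5.7041*x^3 + 39.9266*x^2 - 9.1125*x + 0.3762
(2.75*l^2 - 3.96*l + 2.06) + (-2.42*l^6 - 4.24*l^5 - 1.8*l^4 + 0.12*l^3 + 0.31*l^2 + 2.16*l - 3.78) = -2.42*l^6 - 4.24*l^5 - 1.8*l^4 + 0.12*l^3 + 3.06*l^2 - 1.8*l - 1.72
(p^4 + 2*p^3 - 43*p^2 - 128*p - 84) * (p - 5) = p^5 - 3*p^4 - 53*p^3 + 87*p^2 + 556*p + 420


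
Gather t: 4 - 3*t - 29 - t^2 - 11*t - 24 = -t^2 - 14*t - 49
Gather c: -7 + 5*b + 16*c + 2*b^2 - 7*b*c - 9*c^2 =2*b^2 + 5*b - 9*c^2 + c*(16 - 7*b) - 7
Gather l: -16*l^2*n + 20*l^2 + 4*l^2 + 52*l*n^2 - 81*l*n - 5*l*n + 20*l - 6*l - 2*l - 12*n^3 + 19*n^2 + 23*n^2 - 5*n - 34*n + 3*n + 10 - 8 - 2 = l^2*(24 - 16*n) + l*(52*n^2 - 86*n + 12) - 12*n^3 + 42*n^2 - 36*n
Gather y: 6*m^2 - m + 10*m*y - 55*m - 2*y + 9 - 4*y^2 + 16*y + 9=6*m^2 - 56*m - 4*y^2 + y*(10*m + 14) + 18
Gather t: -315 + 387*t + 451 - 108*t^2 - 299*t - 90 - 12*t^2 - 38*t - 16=-120*t^2 + 50*t + 30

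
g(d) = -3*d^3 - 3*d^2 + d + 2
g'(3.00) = -98.00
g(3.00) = -103.00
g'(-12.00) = -1223.00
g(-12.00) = 4742.00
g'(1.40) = -25.04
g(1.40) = -10.71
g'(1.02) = -14.48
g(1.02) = -3.28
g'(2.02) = -47.84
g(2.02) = -32.95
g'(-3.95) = -115.72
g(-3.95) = 136.13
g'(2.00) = -47.00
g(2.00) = -32.00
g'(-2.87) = -55.91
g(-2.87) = 45.34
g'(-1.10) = -3.29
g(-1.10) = 1.26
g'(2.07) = -49.98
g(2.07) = -35.39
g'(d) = -9*d^2 - 6*d + 1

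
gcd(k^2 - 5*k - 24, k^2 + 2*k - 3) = k + 3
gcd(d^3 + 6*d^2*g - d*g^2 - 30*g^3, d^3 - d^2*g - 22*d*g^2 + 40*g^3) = d^2 + 3*d*g - 10*g^2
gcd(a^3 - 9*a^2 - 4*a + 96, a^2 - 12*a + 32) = a^2 - 12*a + 32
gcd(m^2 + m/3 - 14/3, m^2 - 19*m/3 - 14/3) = 1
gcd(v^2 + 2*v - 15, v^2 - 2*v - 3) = v - 3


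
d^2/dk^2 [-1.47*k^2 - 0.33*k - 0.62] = -2.94000000000000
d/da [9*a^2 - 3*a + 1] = 18*a - 3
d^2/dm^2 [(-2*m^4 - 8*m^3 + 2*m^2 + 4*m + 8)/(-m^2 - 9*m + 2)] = 4*(m^6 + 27*m^5 + 237*m^4 + 195*m^3 - 210*m^2 - 72*m - 372)/(m^6 + 27*m^5 + 237*m^4 + 621*m^3 - 474*m^2 + 108*m - 8)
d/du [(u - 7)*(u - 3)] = 2*u - 10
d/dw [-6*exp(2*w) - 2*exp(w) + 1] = (-12*exp(w) - 2)*exp(w)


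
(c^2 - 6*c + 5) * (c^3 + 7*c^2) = c^5 + c^4 - 37*c^3 + 35*c^2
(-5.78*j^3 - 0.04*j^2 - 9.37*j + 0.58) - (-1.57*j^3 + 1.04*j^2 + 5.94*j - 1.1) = -4.21*j^3 - 1.08*j^2 - 15.31*j + 1.68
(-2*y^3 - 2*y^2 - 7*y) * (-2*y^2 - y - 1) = 4*y^5 + 6*y^4 + 18*y^3 + 9*y^2 + 7*y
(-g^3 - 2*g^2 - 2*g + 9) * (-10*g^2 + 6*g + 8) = 10*g^5 + 14*g^4 - 118*g^2 + 38*g + 72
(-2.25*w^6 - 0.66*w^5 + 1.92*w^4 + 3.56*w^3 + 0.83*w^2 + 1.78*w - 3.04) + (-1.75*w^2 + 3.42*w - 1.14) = -2.25*w^6 - 0.66*w^5 + 1.92*w^4 + 3.56*w^3 - 0.92*w^2 + 5.2*w - 4.18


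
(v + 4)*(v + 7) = v^2 + 11*v + 28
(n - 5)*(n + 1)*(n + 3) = n^3 - n^2 - 17*n - 15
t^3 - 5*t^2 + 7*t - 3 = (t - 3)*(t - 1)^2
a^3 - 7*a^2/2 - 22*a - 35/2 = (a - 7)*(a + 1)*(a + 5/2)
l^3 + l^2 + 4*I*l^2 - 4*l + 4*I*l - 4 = (l + 1)*(l + 2*I)^2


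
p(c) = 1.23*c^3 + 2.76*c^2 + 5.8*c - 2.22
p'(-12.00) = 470.92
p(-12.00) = -1799.82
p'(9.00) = 354.37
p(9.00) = 1170.21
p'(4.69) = 112.85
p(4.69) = 212.58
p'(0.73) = 11.80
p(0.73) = 3.96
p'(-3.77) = 37.44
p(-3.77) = -50.77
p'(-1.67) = 6.87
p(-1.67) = -9.94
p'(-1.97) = 9.25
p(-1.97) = -12.34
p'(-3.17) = 25.38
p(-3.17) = -32.05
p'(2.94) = 53.92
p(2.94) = 69.95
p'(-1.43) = 5.45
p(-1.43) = -8.47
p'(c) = 3.69*c^2 + 5.52*c + 5.8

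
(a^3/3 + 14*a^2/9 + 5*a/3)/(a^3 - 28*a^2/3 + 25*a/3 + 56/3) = a*(3*a^2 + 14*a + 15)/(3*(3*a^3 - 28*a^2 + 25*a + 56))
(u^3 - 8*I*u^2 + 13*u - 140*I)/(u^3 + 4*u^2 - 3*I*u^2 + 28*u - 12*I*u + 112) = (u - 5*I)/(u + 4)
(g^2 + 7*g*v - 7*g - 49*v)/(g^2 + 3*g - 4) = (g^2 + 7*g*v - 7*g - 49*v)/(g^2 + 3*g - 4)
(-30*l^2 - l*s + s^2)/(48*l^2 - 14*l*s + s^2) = (5*l + s)/(-8*l + s)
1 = 1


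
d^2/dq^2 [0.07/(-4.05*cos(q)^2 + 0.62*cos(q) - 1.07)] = (4.5927*(1 - cos(q)^2)^2 - 0.52731*cos(q)^3 + 1.109878*cos(q)^2 + 1.101058*cos(q) - 4.039826)/(4.05*cos(q)^2 - 0.62*cos(q) + 1.07)^3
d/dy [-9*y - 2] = -9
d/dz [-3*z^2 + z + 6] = 1 - 6*z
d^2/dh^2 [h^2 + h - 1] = 2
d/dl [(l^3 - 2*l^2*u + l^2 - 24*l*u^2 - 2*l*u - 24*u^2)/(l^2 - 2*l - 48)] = (l^4 - 4*l^3 + 24*l^2*u^2 + 6*l^2*u - 146*l^2 + 48*l*u^2 + 192*l*u - 96*l + 1104*u^2 + 96*u)/(l^4 - 4*l^3 - 92*l^2 + 192*l + 2304)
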